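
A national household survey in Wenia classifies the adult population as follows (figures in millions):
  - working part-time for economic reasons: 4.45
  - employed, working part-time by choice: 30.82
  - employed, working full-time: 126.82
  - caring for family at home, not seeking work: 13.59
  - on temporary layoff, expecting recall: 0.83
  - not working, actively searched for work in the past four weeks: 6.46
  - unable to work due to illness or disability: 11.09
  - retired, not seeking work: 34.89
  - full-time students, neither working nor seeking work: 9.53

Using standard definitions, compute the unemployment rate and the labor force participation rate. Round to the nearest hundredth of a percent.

Employed = 4.45 + 30.82 + 126.82 = 162.09 million (anyone who worked, including part-time for economic reasons, counts as employed).
Unemployed = 0.83 + 6.46 = 7.29 million (jobless and actively searching, or on temporary layoff).
Labor force = 162.09 + 7.29 = 169.38 million.
Not in labor force = 13.59 + 11.09 + 34.89 + 9.53 = 69.10 million (those not working and not actively searching are outside the labor force).
Civilian working-age population = 169.38 + 69.10 = 238.48 million.
Unemployment rate = 7.29 / 169.38 = 4.30%.
Labor force participation rate = 169.38 / 238.48 = 71.02%.

Unemployment rate ≈ 4.30%; labor force participation rate ≈ 71.02%.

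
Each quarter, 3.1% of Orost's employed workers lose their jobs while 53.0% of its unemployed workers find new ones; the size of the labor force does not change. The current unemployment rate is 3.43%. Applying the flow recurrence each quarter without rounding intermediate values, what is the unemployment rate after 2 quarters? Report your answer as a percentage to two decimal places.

With a fixed labor force, u_{t+1} = u_t + s·(1−u_t) − f·u_t = u_t·(1−s−f) + s.
Here 1−s−f = 0.439 and s = 0.031.
u_1 = 0.034300 × 0.439 + 0.031 = 0.046058.
u_2 = 0.046058 × 0.439 + 0.031 = 0.051219.

Unemployment rate after two quarters ≈ 5.12%.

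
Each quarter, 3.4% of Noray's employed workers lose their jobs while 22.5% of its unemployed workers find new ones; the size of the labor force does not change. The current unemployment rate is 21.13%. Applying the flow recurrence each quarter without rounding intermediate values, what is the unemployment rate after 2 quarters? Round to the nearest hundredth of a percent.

Unemployment rate after two quarters ≈ 17.52%.

With a fixed labor force, u_{t+1} = u_t + s·(1−u_t) − f·u_t = u_t·(1−s−f) + s.
Here 1−s−f = 0.741 and s = 0.034.
u_1 = 0.211300 × 0.741 + 0.034 = 0.190573.
u_2 = 0.190573 × 0.741 + 0.034 = 0.175215.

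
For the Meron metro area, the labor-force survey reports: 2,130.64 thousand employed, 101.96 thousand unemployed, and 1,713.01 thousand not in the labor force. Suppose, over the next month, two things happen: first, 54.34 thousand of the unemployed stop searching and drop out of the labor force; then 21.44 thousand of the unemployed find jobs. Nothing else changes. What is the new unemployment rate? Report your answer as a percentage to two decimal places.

New unemployment rate ≈ 1.20%.

Initially, labor force = 2,130.64 + 101.96 = 2,232.60 thousand, so u = 101.96/2,232.60 = 4.57%.
After the first change, unemployed and labor force both fall by 54.34 → E = 2,130.64, U = 47.62, labor force = 2,178.26 thousand.
After the second change, unemployed falls and employed rises by 21.44; labor force unchanged → E = 2,152.08, U = 26.18, labor force = 2,178.26 thousand.
New unemployment rate = 26.18 / 2,178.26 = 1.20%.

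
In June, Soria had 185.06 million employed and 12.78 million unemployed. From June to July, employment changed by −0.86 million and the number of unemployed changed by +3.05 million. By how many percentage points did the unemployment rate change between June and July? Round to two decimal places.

June: labor force = 185.06 + 12.78 = 197.84; u = 12.78/197.84 = 6.46%.
July: labor force = 184.20 + 15.83 = 200.03; u = 15.83/200.03 = 7.91%.
Change = 7.91% − 6.46% = +1.45 pp.

The unemployment rate changed by +1.45 percentage points.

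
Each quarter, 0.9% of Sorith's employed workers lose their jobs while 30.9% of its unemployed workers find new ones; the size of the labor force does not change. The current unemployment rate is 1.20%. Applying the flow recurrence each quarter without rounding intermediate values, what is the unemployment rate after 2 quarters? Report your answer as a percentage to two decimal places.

With a fixed labor force, u_{t+1} = u_t + s·(1−u_t) − f·u_t = u_t·(1−s−f) + s.
Here 1−s−f = 0.682 and s = 0.009.
u_1 = 0.012000 × 0.682 + 0.009 = 0.017184.
u_2 = 0.017184 × 0.682 + 0.009 = 0.020719.

Unemployment rate after two quarters ≈ 2.07%.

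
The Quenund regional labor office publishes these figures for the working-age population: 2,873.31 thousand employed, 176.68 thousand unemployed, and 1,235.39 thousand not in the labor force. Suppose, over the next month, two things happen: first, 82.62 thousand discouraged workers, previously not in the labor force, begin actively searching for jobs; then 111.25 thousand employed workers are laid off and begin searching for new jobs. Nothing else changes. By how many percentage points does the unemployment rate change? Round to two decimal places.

The unemployment rate changes by +6.04 percentage points.

Initially, labor force = 2,873.31 + 176.68 = 3,049.99 thousand, so u = 176.68/3,049.99 = 5.79%.
After the first change, unemployed and labor force both rise by 82.62 → E = 2,873.31, U = 259.30, labor force = 3,132.61 thousand.
After the second change, employed falls and unemployed rises by 111.25; labor force unchanged → E = 2,762.06, U = 370.55, labor force = 3,132.61 thousand.
New unemployment rate = 370.55 / 3,132.61 = 11.83%.
Change = 11.83% − 5.79% = +6.04 percentage points.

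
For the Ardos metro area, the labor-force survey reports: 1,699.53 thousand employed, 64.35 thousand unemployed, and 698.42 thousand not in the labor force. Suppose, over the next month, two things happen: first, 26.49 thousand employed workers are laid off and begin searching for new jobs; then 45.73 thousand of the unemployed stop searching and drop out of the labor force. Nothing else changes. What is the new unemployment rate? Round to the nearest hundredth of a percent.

Initially, labor force = 1,699.53 + 64.35 = 1,763.88 thousand, so u = 64.35/1,763.88 = 3.65%.
After the first change, employed falls and unemployed rises by 26.49; labor force unchanged → E = 1,673.04, U = 90.84, labor force = 1,763.88 thousand.
After the second change, unemployed and labor force both fall by 45.73 → E = 1,673.04, U = 45.11, labor force = 1,718.15 thousand.
New unemployment rate = 45.11 / 1,718.15 = 2.63%.

New unemployment rate ≈ 2.63%.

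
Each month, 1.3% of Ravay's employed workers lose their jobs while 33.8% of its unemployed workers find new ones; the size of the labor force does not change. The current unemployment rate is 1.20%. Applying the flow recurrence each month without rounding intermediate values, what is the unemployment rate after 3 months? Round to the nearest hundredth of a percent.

Unemployment rate after three months ≈ 3.02%.

With a fixed labor force, u_{t+1} = u_t + s·(1−u_t) − f·u_t = u_t·(1−s−f) + s.
Here 1−s−f = 0.649 and s = 0.013.
u_1 = 0.012000 × 0.649 + 0.013 = 0.020788.
u_2 = 0.020788 × 0.649 + 0.013 = 0.026491.
u_3 = 0.026491 × 0.649 + 0.013 = 0.030193.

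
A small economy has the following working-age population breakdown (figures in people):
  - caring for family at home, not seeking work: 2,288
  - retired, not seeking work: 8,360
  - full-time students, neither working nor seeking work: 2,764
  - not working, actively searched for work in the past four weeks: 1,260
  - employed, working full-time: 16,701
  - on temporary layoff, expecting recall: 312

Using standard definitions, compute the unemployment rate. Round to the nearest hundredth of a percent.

Employed = 16,701.
Unemployed = 1,260 + 312 = 1,572 (jobless and actively searching, or on temporary layoff).
Labor force = 16,701 + 1,572 = 18,273.
Unemployment rate = 1,572 / 18,273 = 8.60%.

Unemployment rate ≈ 8.60%.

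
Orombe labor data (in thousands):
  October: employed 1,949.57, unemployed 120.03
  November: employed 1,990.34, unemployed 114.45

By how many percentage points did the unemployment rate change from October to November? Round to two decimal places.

The unemployment rate changed by −0.36 percentage points.

October: labor force = 1,949.57 + 120.03 = 2,069.60; u = 120.03/2,069.60 = 5.80%.
November: labor force = 1,990.34 + 114.45 = 2,104.79; u = 114.45/2,104.79 = 5.44%.
Change = 5.44% − 5.80% = −0.36 pp.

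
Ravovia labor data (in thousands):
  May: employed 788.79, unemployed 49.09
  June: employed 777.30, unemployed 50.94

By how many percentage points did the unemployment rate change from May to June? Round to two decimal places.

The unemployment rate changed by +0.29 percentage points.

May: labor force = 788.79 + 49.09 = 837.88; u = 49.09/837.88 = 5.86%.
June: labor force = 777.30 + 50.94 = 828.24; u = 50.94/828.24 = 6.15%.
Change = 6.15% − 5.86% = +0.29 pp.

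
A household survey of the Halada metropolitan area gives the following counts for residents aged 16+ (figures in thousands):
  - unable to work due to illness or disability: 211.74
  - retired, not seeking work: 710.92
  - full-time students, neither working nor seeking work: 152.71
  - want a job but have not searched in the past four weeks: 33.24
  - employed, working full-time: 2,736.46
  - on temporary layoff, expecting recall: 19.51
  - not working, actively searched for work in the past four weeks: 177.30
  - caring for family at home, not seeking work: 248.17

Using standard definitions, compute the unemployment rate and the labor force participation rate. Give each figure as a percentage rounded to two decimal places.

Employed = 2,736.46 thousand.
Unemployed = 19.51 + 177.30 = 196.81 thousand (jobless and actively searching, or on temporary layoff).
Labor force = 2,736.46 + 196.81 = 2,933.27 thousand.
Not in labor force = 211.74 + 710.92 + 152.71 + 33.24 + 248.17 = 1,356.78 thousand (those not working and not actively searching are outside the labor force — including those who want a job but have given up searching).
Civilian working-age population = 2,933.27 + 1,356.78 = 4,290.05 thousand.
Unemployment rate = 196.81 / 2,933.27 = 6.71%.
Labor force participation rate = 2,933.27 / 4,290.05 = 68.37%.

Unemployment rate ≈ 6.71%; labor force participation rate ≈ 68.37%.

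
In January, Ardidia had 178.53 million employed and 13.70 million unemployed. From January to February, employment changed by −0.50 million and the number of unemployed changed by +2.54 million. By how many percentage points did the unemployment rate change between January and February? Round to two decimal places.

The unemployment rate changed by +1.23 percentage points.

January: labor force = 178.53 + 13.70 = 192.23; u = 13.70/192.23 = 7.13%.
February: labor force = 178.03 + 16.24 = 194.27; u = 16.24/194.27 = 8.36%.
Change = 8.36% − 7.13% = +1.23 pp.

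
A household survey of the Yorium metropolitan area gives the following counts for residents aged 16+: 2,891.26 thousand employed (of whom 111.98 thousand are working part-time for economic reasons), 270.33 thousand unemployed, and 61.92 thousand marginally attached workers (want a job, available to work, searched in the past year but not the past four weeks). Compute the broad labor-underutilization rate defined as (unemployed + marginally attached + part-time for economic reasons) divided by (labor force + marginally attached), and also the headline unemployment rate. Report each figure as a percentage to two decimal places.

Broad underutilization rate ≈ 13.78%; headline unemployment rate ≈ 8.55%.

Labor force = 2,891.26 + 270.33 = 3,161.59 thousand.
Numerator = 270.33 + 61.92 + 111.98 = 444.23 thousand.
Denominator = 3,161.59 + 61.92 = 3,223.51 thousand.
Broad rate = 444.23 / 3,223.51 = 13.78%.
Headline unemployment rate = 270.33 / 3,161.59 = 8.55%.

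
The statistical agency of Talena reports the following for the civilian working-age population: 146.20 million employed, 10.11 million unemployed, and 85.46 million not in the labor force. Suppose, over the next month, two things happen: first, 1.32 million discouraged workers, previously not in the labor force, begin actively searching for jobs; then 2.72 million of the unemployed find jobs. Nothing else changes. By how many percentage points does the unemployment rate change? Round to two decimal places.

The unemployment rate changes by −0.94 percentage points.

Initially, labor force = 146.20 + 10.11 = 156.31 million, so u = 10.11/156.31 = 6.47%.
After the first change, unemployed and labor force both rise by 1.32 → E = 146.20, U = 11.43, labor force = 157.63 million.
After the second change, unemployed falls and employed rises by 2.72; labor force unchanged → E = 148.92, U = 8.71, labor force = 157.63 million.
New unemployment rate = 8.71 / 157.63 = 5.53%.
Change = 5.53% − 6.47% = −0.94 percentage points.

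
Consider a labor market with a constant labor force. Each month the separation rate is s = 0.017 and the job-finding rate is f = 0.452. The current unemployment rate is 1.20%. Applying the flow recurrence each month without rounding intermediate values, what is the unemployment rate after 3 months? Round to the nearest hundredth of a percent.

Unemployment rate after three months ≈ 3.26%.

With a fixed labor force, u_{t+1} = u_t + s·(1−u_t) − f·u_t = u_t·(1−s−f) + s.
Here 1−s−f = 0.531 and s = 0.017.
u_1 = 0.012000 × 0.531 + 0.017 = 0.023372.
u_2 = 0.023372 × 0.531 + 0.017 = 0.029411.
u_3 = 0.029411 × 0.531 + 0.017 = 0.032617.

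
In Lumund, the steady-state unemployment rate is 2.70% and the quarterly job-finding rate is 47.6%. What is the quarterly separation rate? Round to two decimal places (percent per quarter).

From u* = s/(s+f): s = u·f/(1−u).
s = 0.0270 × 47.6 / (1 − 0.0270) = 1.2852 / 0.9730 ≈ 1.32% per quarter.

Separation rate ≈ 1.32% per quarter.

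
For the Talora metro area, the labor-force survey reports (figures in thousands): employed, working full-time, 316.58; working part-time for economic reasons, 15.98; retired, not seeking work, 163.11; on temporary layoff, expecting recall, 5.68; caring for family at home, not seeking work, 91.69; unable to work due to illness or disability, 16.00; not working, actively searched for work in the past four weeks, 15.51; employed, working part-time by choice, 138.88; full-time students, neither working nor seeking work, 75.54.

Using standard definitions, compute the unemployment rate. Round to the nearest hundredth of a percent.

Unemployment rate ≈ 4.30%.

Employed = 316.58 + 15.98 + 138.88 = 471.44 thousand (anyone who worked, including part-time for economic reasons, counts as employed).
Unemployed = 5.68 + 15.51 = 21.19 thousand (jobless and actively searching, or on temporary layoff).
Labor force = 471.44 + 21.19 = 492.63 thousand.
Unemployment rate = 21.19 / 492.63 = 4.30%.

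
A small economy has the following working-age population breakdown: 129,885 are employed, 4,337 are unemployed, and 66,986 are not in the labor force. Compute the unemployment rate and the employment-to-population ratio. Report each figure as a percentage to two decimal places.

Unemployment rate ≈ 3.23%; employment-population ratio ≈ 64.55%.

Labor force = employed + unemployed = 129,885 + 4,337 = 134,222.
Working-age population = 134,222 + 66,986 = 201,208.
Unemployment rate = 4,337 / 134,222 = 3.23%.
Employment-population ratio = 129,885 / 201,208 = 64.55%.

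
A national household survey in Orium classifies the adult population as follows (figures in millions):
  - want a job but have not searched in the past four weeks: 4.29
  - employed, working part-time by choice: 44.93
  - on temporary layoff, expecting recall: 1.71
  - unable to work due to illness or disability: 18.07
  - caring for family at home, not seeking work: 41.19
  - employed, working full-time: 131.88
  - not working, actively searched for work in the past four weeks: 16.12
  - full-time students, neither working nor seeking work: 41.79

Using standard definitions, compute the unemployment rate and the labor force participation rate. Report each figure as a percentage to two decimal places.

Unemployment rate ≈ 9.16%; labor force participation rate ≈ 64.88%.

Employed = 44.93 + 131.88 = 176.81 million.
Unemployed = 1.71 + 16.12 = 17.83 million (jobless and actively searching, or on temporary layoff).
Labor force = 176.81 + 17.83 = 194.64 million.
Not in labor force = 4.29 + 18.07 + 41.19 + 41.79 = 105.34 million (those not working and not actively searching are outside the labor force — including those who want a job but have given up searching).
Civilian working-age population = 194.64 + 105.34 = 299.98 million.
Unemployment rate = 17.83 / 194.64 = 9.16%.
Labor force participation rate = 194.64 / 299.98 = 64.88%.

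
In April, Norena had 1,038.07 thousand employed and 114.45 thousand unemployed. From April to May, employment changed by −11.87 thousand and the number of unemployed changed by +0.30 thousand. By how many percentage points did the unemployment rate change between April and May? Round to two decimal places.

The unemployment rate changed by +0.13 percentage points.

April: labor force = 1,038.07 + 114.45 = 1,152.52; u = 114.45/1,152.52 = 9.93%.
May: labor force = 1,026.20 + 114.75 = 1,140.95; u = 114.75/1,140.95 = 10.06%.
Change = 10.06% − 9.93% = +0.13 pp.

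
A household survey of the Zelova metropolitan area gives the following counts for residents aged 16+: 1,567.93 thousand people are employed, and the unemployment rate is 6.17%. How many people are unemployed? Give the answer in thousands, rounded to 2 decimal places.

Let U be the number unemployed. The labor force is E + U, and U/(E+U) = 0.0617.
So U = 0.0617 × 1,567.93 / (1 − 0.0617) = 96.7413 / 0.9383 ≈ 103.10 thousand.

About 103.10 thousand are unemployed.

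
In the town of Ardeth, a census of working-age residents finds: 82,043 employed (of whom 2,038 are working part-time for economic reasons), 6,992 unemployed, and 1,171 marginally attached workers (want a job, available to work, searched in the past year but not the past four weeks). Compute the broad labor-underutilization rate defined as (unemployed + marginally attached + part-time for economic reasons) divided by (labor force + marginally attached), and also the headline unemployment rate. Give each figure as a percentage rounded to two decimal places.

Labor force = 82,043 + 6,992 = 89,035.
Numerator = 6,992 + 1,171 + 2,038 = 10,201.
Denominator = 89,035 + 1,171 = 90,206.
Broad rate = 10,201 / 90,206 = 11.31%.
Headline unemployment rate = 6,992 / 89,035 = 7.85%.

Broad underutilization rate ≈ 11.31%; headline unemployment rate ≈ 7.85%.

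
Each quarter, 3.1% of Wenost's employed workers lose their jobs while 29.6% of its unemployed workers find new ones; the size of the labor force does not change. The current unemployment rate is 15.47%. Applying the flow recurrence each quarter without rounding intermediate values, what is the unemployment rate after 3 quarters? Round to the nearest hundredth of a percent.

Unemployment rate after three quarters ≈ 11.31%.

With a fixed labor force, u_{t+1} = u_t + s·(1−u_t) − f·u_t = u_t·(1−s−f) + s.
Here 1−s−f = 0.673 and s = 0.031.
u_1 = 0.154700 × 0.673 + 0.031 = 0.135113.
u_2 = 0.135113 × 0.673 + 0.031 = 0.121931.
u_3 = 0.121931 × 0.673 + 0.031 = 0.113060.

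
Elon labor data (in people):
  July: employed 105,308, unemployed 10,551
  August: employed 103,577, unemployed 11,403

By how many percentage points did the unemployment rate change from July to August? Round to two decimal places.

July: labor force = 105,308 + 10,551 = 115,859; u = 10,551/115,859 = 9.11%.
August: labor force = 103,577 + 11,403 = 114,980; u = 11,403/114,980 = 9.92%.
Change = 9.92% − 9.11% = +0.81 pp.

The unemployment rate changed by +0.81 percentage points.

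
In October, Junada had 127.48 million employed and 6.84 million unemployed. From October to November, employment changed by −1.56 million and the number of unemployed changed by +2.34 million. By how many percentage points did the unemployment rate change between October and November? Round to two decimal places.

October: labor force = 127.48 + 6.84 = 134.32; u = 6.84/134.32 = 5.09%.
November: labor force = 125.92 + 9.18 = 135.10; u = 9.18/135.10 = 6.79%.
Change = 6.79% − 5.09% = +1.70 pp.

The unemployment rate changed by +1.70 percentage points.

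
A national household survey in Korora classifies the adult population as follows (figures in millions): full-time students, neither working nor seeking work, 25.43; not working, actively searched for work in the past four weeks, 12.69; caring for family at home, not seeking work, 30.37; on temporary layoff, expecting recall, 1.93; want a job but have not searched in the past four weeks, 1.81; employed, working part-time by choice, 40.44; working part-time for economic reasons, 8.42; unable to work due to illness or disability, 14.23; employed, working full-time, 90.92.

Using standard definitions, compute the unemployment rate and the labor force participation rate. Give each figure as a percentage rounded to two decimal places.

Unemployment rate ≈ 9.47%; labor force participation rate ≈ 68.25%.

Employed = 40.44 + 8.42 + 90.92 = 139.78 million (anyone who worked, including part-time for economic reasons, counts as employed).
Unemployed = 12.69 + 1.93 = 14.62 million (jobless and actively searching, or on temporary layoff).
Labor force = 139.78 + 14.62 = 154.40 million.
Not in labor force = 25.43 + 30.37 + 1.81 + 14.23 = 71.84 million (those not working and not actively searching are outside the labor force — including those who want a job but have given up searching).
Civilian working-age population = 154.40 + 71.84 = 226.24 million.
Unemployment rate = 14.62 / 154.40 = 9.47%.
Labor force participation rate = 154.40 / 226.24 = 68.25%.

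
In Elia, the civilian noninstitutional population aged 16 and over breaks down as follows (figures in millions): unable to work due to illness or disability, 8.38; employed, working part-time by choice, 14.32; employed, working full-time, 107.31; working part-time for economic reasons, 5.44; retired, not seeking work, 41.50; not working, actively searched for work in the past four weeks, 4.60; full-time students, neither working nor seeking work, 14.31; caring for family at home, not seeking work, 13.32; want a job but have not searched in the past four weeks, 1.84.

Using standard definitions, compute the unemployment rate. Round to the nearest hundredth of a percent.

Unemployment rate ≈ 3.49%.

Employed = 14.32 + 107.31 + 5.44 = 127.07 million (anyone who worked, including part-time for economic reasons, counts as employed).
Unemployed = 4.60 million.
Labor force = 127.07 + 4.60 = 131.67 million.
Unemployment rate = 4.60 / 131.67 = 3.49%.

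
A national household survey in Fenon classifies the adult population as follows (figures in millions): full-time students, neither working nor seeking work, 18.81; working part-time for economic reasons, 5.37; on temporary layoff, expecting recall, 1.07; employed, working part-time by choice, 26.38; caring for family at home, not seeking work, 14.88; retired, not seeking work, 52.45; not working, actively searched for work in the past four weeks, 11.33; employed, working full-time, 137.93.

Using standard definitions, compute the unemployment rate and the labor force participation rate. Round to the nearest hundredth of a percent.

Unemployment rate ≈ 6.81%; labor force participation rate ≈ 67.88%.

Employed = 5.37 + 26.38 + 137.93 = 169.68 million (anyone who worked, including part-time for economic reasons, counts as employed).
Unemployed = 1.07 + 11.33 = 12.40 million (jobless and actively searching, or on temporary layoff).
Labor force = 169.68 + 12.40 = 182.08 million.
Not in labor force = 18.81 + 14.88 + 52.45 = 86.14 million (those not working and not actively searching are outside the labor force).
Civilian working-age population = 182.08 + 86.14 = 268.22 million.
Unemployment rate = 12.40 / 182.08 = 6.81%.
Labor force participation rate = 182.08 / 268.22 = 67.88%.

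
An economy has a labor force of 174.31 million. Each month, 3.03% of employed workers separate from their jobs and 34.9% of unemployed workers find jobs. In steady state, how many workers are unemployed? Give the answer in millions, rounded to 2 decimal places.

About 13.92 million are unemployed in steady state.

Steady-state unemployment rate u* = s/(s+f) = 3.03/(3.03+34.9) = 0.079884.
Unemployed = u* × labor force = 0.079884 × 174.31 ≈ 13.92 million.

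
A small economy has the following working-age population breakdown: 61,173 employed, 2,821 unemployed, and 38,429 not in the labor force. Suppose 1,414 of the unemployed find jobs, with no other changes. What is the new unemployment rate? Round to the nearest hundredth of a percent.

New unemployment rate ≈ 2.20%.

Initially, labor force = 61,173 + 2,821 = 63,994, so u = 2,821/63,994 = 4.41%.
After the change, unemployed falls and employed rises by 1,414; labor force unchanged → E = 62,587, U = 1,407, labor force = 63,994.
New unemployment rate = 1,407 / 63,994 = 2.20%.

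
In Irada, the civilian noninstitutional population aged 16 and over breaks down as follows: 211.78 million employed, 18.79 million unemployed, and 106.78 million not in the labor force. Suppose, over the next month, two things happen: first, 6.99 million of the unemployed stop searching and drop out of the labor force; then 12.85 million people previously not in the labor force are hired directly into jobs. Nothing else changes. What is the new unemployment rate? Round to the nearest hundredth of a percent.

Initially, labor force = 211.78 + 18.79 = 230.57 million, so u = 18.79/230.57 = 8.15%.
After the first change, unemployed and labor force both fall by 6.99 → E = 211.78, U = 11.80, labor force = 223.58 million.
After the second change, employed and labor force both rise by 12.85; unemployed unchanged → E = 224.63, U = 11.80, labor force = 236.43 million.
New unemployment rate = 11.80 / 236.43 = 4.99%.

New unemployment rate ≈ 4.99%.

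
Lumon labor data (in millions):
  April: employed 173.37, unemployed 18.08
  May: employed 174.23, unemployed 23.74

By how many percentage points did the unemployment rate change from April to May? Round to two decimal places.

April: labor force = 173.37 + 18.08 = 191.45; u = 18.08/191.45 = 9.44%.
May: labor force = 174.23 + 23.74 = 197.97; u = 23.74/197.97 = 11.99%.
Change = 11.99% − 9.44% = +2.55 pp.

The unemployment rate changed by +2.55 percentage points.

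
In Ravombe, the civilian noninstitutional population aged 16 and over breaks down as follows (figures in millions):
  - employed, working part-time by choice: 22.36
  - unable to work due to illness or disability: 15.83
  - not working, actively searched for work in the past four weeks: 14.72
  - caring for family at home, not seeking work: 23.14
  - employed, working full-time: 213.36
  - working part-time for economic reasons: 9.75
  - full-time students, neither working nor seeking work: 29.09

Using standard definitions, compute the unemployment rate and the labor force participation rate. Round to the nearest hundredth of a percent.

Unemployment rate ≈ 5.66%; labor force participation rate ≈ 79.27%.

Employed = 22.36 + 213.36 + 9.75 = 245.47 million (anyone who worked, including part-time for economic reasons, counts as employed).
Unemployed = 14.72 million.
Labor force = 245.47 + 14.72 = 260.19 million.
Not in labor force = 15.83 + 23.14 + 29.09 = 68.06 million (those not working and not actively searching are outside the labor force).
Civilian working-age population = 260.19 + 68.06 = 328.25 million.
Unemployment rate = 14.72 / 260.19 = 5.66%.
Labor force participation rate = 260.19 / 328.25 = 79.27%.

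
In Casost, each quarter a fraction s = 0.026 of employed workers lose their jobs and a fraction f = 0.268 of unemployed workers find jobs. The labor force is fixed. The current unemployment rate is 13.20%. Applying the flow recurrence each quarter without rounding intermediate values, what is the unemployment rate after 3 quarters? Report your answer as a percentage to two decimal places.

With a fixed labor force, u_{t+1} = u_t + s·(1−u_t) − f·u_t = u_t·(1−s−f) + s.
Here 1−s−f = 0.706 and s = 0.026.
u_1 = 0.132000 × 0.706 + 0.026 = 0.119192.
u_2 = 0.119192 × 0.706 + 0.026 = 0.110150.
u_3 = 0.110150 × 0.706 + 0.026 = 0.103766.

Unemployment rate after three quarters ≈ 10.38%.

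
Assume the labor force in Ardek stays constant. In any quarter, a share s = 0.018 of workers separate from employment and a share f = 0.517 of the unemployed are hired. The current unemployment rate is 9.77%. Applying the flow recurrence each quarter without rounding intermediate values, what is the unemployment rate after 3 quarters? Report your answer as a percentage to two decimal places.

Unemployment rate after three quarters ≈ 4.01%.

With a fixed labor force, u_{t+1} = u_t + s·(1−u_t) − f·u_t = u_t·(1−s−f) + s.
Here 1−s−f = 0.465 and s = 0.018.
u_1 = 0.097700 × 0.465 + 0.018 = 0.063431.
u_2 = 0.063431 × 0.465 + 0.018 = 0.047495.
u_3 = 0.047495 × 0.465 + 0.018 = 0.040085.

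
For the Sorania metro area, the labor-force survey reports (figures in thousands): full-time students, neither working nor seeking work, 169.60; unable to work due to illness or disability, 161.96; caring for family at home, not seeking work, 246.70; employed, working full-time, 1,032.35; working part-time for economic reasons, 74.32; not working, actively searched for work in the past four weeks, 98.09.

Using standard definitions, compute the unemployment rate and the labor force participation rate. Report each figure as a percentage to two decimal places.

Unemployment rate ≈ 8.14%; labor force participation rate ≈ 67.57%.

Employed = 1,032.35 + 74.32 = 1,106.67 thousand (anyone who worked, including part-time for economic reasons, counts as employed).
Unemployed = 98.09 thousand.
Labor force = 1,106.67 + 98.09 = 1,204.76 thousand.
Not in labor force = 169.60 + 161.96 + 246.70 = 578.26 thousand (those not working and not actively searching are outside the labor force).
Civilian working-age population = 1,204.76 + 578.26 = 1,783.02 thousand.
Unemployment rate = 98.09 / 1,204.76 = 8.14%.
Labor force participation rate = 1,204.76 / 1,783.02 = 67.57%.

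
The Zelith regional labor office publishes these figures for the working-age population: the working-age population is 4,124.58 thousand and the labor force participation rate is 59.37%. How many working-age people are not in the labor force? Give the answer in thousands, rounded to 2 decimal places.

About 1,675.82 thousand are not in the labor force.

Share not in the labor force = 1 − 0.5937 = 0.4063.
Not in labor force = 0.4063 × 4,124.58 ≈ 1,675.82 thousand.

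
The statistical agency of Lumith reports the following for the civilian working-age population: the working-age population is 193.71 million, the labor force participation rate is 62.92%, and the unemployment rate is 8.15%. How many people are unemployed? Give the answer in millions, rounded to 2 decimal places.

Labor force = 0.6292 × 193.71 = 121.88 million.
Unemployed = 0.0815 × 121.88 ≈ 9.93 million.

About 9.93 million are unemployed.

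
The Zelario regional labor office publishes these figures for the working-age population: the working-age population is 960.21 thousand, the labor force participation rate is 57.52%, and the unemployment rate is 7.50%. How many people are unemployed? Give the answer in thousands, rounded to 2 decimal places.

Labor force = 0.5752 × 960.21 = 552.31 thousand.
Unemployed = 0.0750 × 552.31 ≈ 41.42 thousand.

About 41.42 thousand are unemployed.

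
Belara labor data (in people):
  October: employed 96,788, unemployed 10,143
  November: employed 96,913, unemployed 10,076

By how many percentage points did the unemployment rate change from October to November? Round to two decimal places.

The unemployment rate changed by −0.07 percentage points.

October: labor force = 96,788 + 10,143 = 106,931; u = 10,143/106,931 = 9.49%.
November: labor force = 96,913 + 10,076 = 106,989; u = 10,076/106,989 = 9.42%.
Change = 9.42% − 9.49% = −0.07 pp.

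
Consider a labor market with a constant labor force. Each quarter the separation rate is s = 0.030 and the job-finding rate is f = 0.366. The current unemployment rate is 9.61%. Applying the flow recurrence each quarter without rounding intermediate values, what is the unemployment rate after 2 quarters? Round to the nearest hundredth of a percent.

Unemployment rate after two quarters ≈ 8.32%.

With a fixed labor force, u_{t+1} = u_t + s·(1−u_t) − f·u_t = u_t·(1−s−f) + s.
Here 1−s−f = 0.604 and s = 0.030.
u_1 = 0.096100 × 0.604 + 0.030 = 0.088044.
u_2 = 0.088044 × 0.604 + 0.030 = 0.083179.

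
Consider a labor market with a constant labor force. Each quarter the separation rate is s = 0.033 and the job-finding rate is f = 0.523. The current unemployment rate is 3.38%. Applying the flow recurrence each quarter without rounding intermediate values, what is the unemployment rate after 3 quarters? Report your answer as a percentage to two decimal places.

Unemployment rate after three quarters ≈ 5.71%.

With a fixed labor force, u_{t+1} = u_t + s·(1−u_t) − f·u_t = u_t·(1−s−f) + s.
Here 1−s−f = 0.444 and s = 0.033.
u_1 = 0.033800 × 0.444 + 0.033 = 0.048007.
u_2 = 0.048007 × 0.444 + 0.033 = 0.054315.
u_3 = 0.054315 × 0.444 + 0.033 = 0.057116.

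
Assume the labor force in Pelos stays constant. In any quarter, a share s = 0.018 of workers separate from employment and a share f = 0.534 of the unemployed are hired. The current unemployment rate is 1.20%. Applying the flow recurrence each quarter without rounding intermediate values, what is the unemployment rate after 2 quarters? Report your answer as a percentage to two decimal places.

Unemployment rate after two quarters ≈ 2.85%.

With a fixed labor force, u_{t+1} = u_t + s·(1−u_t) − f·u_t = u_t·(1−s−f) + s.
Here 1−s−f = 0.448 and s = 0.018.
u_1 = 0.012000 × 0.448 + 0.018 = 0.023376.
u_2 = 0.023376 × 0.448 + 0.018 = 0.028472.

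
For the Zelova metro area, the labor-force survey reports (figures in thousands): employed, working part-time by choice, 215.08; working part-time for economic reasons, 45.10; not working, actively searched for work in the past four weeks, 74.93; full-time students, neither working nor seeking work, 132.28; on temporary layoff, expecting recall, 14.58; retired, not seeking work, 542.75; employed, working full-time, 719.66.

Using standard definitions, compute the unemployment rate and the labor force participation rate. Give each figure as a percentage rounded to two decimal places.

Unemployment rate ≈ 8.37%; labor force participation rate ≈ 61.30%.

Employed = 215.08 + 45.10 + 719.66 = 979.84 thousand (anyone who worked, including part-time for economic reasons, counts as employed).
Unemployed = 74.93 + 14.58 = 89.51 thousand (jobless and actively searching, or on temporary layoff).
Labor force = 979.84 + 89.51 = 1,069.35 thousand.
Not in labor force = 132.28 + 542.75 = 675.03 thousand (those not working and not actively searching are outside the labor force).
Civilian working-age population = 1,069.35 + 675.03 = 1,744.38 thousand.
Unemployment rate = 89.51 / 1,069.35 = 8.37%.
Labor force participation rate = 1,069.35 / 1,744.38 = 61.30%.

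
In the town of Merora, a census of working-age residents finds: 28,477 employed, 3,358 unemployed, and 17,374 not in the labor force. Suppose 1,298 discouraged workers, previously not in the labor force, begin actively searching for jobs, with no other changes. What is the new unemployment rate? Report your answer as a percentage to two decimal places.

Initially, labor force = 28,477 + 3,358 = 31,835, so u = 3,358/31,835 = 10.55%.
After the change, unemployed and labor force both rise by 1,298 → E = 28,477, U = 4,656, labor force = 33,133.
New unemployment rate = 4,656 / 33,133 = 14.05%.

New unemployment rate ≈ 14.05%.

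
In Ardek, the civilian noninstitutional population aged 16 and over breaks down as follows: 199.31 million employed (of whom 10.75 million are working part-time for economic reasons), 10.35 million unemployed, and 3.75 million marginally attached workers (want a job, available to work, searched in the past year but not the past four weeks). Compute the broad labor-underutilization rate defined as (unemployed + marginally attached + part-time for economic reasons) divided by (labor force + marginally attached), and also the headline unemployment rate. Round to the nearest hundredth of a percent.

Labor force = 199.31 + 10.35 = 209.66 million.
Numerator = 10.35 + 3.75 + 10.75 = 24.85 million.
Denominator = 209.66 + 3.75 = 213.41 million.
Broad rate = 24.85 / 213.41 = 11.64%.
Headline unemployment rate = 10.35 / 209.66 = 4.94%.

Broad underutilization rate ≈ 11.64%; headline unemployment rate ≈ 4.94%.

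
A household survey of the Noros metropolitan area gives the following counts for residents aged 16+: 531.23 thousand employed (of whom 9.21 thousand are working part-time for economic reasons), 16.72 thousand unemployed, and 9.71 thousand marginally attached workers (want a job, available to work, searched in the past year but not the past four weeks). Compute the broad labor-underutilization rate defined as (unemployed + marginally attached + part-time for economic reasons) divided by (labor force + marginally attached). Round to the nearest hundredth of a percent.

Broad underutilization rate ≈ 6.39%.

Labor force = 531.23 + 16.72 = 547.95 thousand.
Numerator = 16.72 + 9.71 + 9.21 = 35.64 thousand.
Denominator = 547.95 + 9.71 = 557.66 thousand.
Broad rate = 35.64 / 557.66 = 6.39%.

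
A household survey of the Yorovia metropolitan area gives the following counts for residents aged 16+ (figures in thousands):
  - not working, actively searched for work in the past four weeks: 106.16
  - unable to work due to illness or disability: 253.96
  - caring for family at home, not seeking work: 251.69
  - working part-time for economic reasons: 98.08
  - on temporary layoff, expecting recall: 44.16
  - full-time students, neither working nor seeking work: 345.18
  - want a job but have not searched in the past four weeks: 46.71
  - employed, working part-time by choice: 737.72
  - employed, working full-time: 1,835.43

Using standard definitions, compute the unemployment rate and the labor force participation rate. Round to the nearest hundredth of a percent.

Employed = 98.08 + 737.72 + 1,835.43 = 2,671.23 thousand (anyone who worked, including part-time for economic reasons, counts as employed).
Unemployed = 106.16 + 44.16 = 150.32 thousand (jobless and actively searching, or on temporary layoff).
Labor force = 2,671.23 + 150.32 = 2,821.55 thousand.
Not in labor force = 253.96 + 251.69 + 345.18 + 46.71 = 897.54 thousand (those not working and not actively searching are outside the labor force — including those who want a job but have given up searching).
Civilian working-age population = 2,821.55 + 897.54 = 3,719.09 thousand.
Unemployment rate = 150.32 / 2,821.55 = 5.33%.
Labor force participation rate = 2,821.55 / 3,719.09 = 75.87%.

Unemployment rate ≈ 5.33%; labor force participation rate ≈ 75.87%.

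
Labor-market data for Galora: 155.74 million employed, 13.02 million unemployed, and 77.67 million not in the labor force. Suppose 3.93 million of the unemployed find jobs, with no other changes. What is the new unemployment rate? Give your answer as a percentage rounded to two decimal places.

Initially, labor force = 155.74 + 13.02 = 168.76 million, so u = 13.02/168.76 = 7.72%.
After the change, unemployed falls and employed rises by 3.93; labor force unchanged → E = 159.67, U = 9.09, labor force = 168.76 million.
New unemployment rate = 9.09 / 168.76 = 5.39%.

New unemployment rate ≈ 5.39%.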